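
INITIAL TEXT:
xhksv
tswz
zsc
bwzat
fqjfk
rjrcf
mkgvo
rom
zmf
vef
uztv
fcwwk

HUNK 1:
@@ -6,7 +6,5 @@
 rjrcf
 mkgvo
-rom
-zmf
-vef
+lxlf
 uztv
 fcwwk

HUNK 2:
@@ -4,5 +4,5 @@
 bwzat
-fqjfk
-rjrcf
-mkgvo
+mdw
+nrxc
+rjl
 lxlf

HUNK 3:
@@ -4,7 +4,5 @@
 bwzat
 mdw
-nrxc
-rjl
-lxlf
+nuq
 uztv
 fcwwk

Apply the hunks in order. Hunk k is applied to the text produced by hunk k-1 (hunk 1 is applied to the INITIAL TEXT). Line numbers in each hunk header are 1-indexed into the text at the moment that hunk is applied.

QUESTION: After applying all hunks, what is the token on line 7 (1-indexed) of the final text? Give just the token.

Hunk 1: at line 6 remove [rom,zmf,vef] add [lxlf] -> 10 lines: xhksv tswz zsc bwzat fqjfk rjrcf mkgvo lxlf uztv fcwwk
Hunk 2: at line 4 remove [fqjfk,rjrcf,mkgvo] add [mdw,nrxc,rjl] -> 10 lines: xhksv tswz zsc bwzat mdw nrxc rjl lxlf uztv fcwwk
Hunk 3: at line 4 remove [nrxc,rjl,lxlf] add [nuq] -> 8 lines: xhksv tswz zsc bwzat mdw nuq uztv fcwwk
Final line 7: uztv

Answer: uztv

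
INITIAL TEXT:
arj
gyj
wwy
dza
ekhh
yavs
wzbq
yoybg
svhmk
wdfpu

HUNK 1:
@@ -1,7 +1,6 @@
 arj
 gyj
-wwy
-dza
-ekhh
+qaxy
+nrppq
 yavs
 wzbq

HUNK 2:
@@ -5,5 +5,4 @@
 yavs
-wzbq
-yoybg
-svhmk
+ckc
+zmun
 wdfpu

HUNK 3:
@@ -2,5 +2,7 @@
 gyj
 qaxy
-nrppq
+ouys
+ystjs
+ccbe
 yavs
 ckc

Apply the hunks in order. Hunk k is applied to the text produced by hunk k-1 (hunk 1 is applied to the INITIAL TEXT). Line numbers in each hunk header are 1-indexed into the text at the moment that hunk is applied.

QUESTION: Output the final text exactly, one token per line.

Hunk 1: at line 1 remove [wwy,dza,ekhh] add [qaxy,nrppq] -> 9 lines: arj gyj qaxy nrppq yavs wzbq yoybg svhmk wdfpu
Hunk 2: at line 5 remove [wzbq,yoybg,svhmk] add [ckc,zmun] -> 8 lines: arj gyj qaxy nrppq yavs ckc zmun wdfpu
Hunk 3: at line 2 remove [nrppq] add [ouys,ystjs,ccbe] -> 10 lines: arj gyj qaxy ouys ystjs ccbe yavs ckc zmun wdfpu

Answer: arj
gyj
qaxy
ouys
ystjs
ccbe
yavs
ckc
zmun
wdfpu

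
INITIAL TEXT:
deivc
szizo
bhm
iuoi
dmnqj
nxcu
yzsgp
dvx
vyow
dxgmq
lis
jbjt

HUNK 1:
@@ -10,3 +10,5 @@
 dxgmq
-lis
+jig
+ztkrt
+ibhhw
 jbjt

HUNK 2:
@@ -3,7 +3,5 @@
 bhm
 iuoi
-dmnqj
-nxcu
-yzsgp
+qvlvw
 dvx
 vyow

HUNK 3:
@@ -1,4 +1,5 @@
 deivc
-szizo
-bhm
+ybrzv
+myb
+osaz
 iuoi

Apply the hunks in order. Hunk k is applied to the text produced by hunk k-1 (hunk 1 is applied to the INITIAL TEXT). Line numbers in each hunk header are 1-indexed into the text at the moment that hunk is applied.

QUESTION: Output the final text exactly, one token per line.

Hunk 1: at line 10 remove [lis] add [jig,ztkrt,ibhhw] -> 14 lines: deivc szizo bhm iuoi dmnqj nxcu yzsgp dvx vyow dxgmq jig ztkrt ibhhw jbjt
Hunk 2: at line 3 remove [dmnqj,nxcu,yzsgp] add [qvlvw] -> 12 lines: deivc szizo bhm iuoi qvlvw dvx vyow dxgmq jig ztkrt ibhhw jbjt
Hunk 3: at line 1 remove [szizo,bhm] add [ybrzv,myb,osaz] -> 13 lines: deivc ybrzv myb osaz iuoi qvlvw dvx vyow dxgmq jig ztkrt ibhhw jbjt

Answer: deivc
ybrzv
myb
osaz
iuoi
qvlvw
dvx
vyow
dxgmq
jig
ztkrt
ibhhw
jbjt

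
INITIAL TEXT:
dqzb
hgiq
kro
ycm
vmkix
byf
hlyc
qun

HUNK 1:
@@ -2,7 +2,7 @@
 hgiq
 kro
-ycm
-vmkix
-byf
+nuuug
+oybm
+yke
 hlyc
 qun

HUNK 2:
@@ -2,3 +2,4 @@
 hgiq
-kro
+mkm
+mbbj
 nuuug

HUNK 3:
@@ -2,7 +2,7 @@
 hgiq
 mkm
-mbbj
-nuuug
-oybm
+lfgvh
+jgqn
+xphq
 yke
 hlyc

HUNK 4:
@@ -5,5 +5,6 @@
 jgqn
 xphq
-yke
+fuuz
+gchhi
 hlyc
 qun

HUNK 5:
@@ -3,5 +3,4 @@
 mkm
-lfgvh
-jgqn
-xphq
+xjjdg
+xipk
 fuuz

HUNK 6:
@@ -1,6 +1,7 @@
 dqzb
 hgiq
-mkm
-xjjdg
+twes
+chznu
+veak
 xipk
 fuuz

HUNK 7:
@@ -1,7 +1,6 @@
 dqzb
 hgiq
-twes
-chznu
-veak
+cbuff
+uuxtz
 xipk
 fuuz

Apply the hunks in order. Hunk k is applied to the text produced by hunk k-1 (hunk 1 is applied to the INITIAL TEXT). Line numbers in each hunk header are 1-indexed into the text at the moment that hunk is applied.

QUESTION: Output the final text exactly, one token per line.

Answer: dqzb
hgiq
cbuff
uuxtz
xipk
fuuz
gchhi
hlyc
qun

Derivation:
Hunk 1: at line 2 remove [ycm,vmkix,byf] add [nuuug,oybm,yke] -> 8 lines: dqzb hgiq kro nuuug oybm yke hlyc qun
Hunk 2: at line 2 remove [kro] add [mkm,mbbj] -> 9 lines: dqzb hgiq mkm mbbj nuuug oybm yke hlyc qun
Hunk 3: at line 2 remove [mbbj,nuuug,oybm] add [lfgvh,jgqn,xphq] -> 9 lines: dqzb hgiq mkm lfgvh jgqn xphq yke hlyc qun
Hunk 4: at line 5 remove [yke] add [fuuz,gchhi] -> 10 lines: dqzb hgiq mkm lfgvh jgqn xphq fuuz gchhi hlyc qun
Hunk 5: at line 3 remove [lfgvh,jgqn,xphq] add [xjjdg,xipk] -> 9 lines: dqzb hgiq mkm xjjdg xipk fuuz gchhi hlyc qun
Hunk 6: at line 1 remove [mkm,xjjdg] add [twes,chznu,veak] -> 10 lines: dqzb hgiq twes chznu veak xipk fuuz gchhi hlyc qun
Hunk 7: at line 1 remove [twes,chznu,veak] add [cbuff,uuxtz] -> 9 lines: dqzb hgiq cbuff uuxtz xipk fuuz gchhi hlyc qun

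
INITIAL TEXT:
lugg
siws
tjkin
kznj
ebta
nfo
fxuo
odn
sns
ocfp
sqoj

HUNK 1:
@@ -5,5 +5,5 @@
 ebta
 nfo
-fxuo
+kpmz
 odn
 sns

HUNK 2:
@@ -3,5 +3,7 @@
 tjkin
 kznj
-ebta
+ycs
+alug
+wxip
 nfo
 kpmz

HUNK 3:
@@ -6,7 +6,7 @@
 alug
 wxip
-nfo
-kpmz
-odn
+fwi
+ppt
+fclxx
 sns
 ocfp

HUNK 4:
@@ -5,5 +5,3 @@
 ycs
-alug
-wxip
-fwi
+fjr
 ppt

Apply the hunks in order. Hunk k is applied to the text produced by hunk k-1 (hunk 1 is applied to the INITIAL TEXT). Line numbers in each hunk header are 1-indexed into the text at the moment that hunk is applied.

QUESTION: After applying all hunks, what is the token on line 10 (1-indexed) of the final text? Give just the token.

Hunk 1: at line 5 remove [fxuo] add [kpmz] -> 11 lines: lugg siws tjkin kznj ebta nfo kpmz odn sns ocfp sqoj
Hunk 2: at line 3 remove [ebta] add [ycs,alug,wxip] -> 13 lines: lugg siws tjkin kznj ycs alug wxip nfo kpmz odn sns ocfp sqoj
Hunk 3: at line 6 remove [nfo,kpmz,odn] add [fwi,ppt,fclxx] -> 13 lines: lugg siws tjkin kznj ycs alug wxip fwi ppt fclxx sns ocfp sqoj
Hunk 4: at line 5 remove [alug,wxip,fwi] add [fjr] -> 11 lines: lugg siws tjkin kznj ycs fjr ppt fclxx sns ocfp sqoj
Final line 10: ocfp

Answer: ocfp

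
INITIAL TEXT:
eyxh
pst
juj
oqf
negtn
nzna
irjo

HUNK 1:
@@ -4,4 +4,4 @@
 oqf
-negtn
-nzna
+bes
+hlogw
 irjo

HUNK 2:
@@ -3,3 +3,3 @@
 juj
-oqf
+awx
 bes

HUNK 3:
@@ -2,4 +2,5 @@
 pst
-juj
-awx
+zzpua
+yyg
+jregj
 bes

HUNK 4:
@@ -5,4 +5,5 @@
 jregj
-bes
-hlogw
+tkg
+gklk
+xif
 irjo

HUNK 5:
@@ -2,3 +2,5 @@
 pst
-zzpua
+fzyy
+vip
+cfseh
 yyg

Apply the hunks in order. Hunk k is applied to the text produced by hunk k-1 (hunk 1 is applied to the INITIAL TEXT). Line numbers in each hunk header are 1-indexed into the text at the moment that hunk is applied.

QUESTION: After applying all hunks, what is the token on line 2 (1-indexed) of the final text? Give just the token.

Answer: pst

Derivation:
Hunk 1: at line 4 remove [negtn,nzna] add [bes,hlogw] -> 7 lines: eyxh pst juj oqf bes hlogw irjo
Hunk 2: at line 3 remove [oqf] add [awx] -> 7 lines: eyxh pst juj awx bes hlogw irjo
Hunk 3: at line 2 remove [juj,awx] add [zzpua,yyg,jregj] -> 8 lines: eyxh pst zzpua yyg jregj bes hlogw irjo
Hunk 4: at line 5 remove [bes,hlogw] add [tkg,gklk,xif] -> 9 lines: eyxh pst zzpua yyg jregj tkg gklk xif irjo
Hunk 5: at line 2 remove [zzpua] add [fzyy,vip,cfseh] -> 11 lines: eyxh pst fzyy vip cfseh yyg jregj tkg gklk xif irjo
Final line 2: pst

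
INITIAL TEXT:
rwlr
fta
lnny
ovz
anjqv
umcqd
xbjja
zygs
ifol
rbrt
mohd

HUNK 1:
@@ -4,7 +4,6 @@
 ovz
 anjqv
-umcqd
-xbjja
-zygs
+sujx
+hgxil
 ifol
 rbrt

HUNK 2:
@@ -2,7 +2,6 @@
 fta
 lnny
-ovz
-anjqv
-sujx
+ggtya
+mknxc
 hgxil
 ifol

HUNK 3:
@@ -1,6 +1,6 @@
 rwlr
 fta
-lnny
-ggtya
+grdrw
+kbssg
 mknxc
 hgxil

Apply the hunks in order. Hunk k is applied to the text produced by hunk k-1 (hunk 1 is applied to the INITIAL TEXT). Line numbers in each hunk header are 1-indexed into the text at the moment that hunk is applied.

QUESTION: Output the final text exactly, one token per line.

Answer: rwlr
fta
grdrw
kbssg
mknxc
hgxil
ifol
rbrt
mohd

Derivation:
Hunk 1: at line 4 remove [umcqd,xbjja,zygs] add [sujx,hgxil] -> 10 lines: rwlr fta lnny ovz anjqv sujx hgxil ifol rbrt mohd
Hunk 2: at line 2 remove [ovz,anjqv,sujx] add [ggtya,mknxc] -> 9 lines: rwlr fta lnny ggtya mknxc hgxil ifol rbrt mohd
Hunk 3: at line 1 remove [lnny,ggtya] add [grdrw,kbssg] -> 9 lines: rwlr fta grdrw kbssg mknxc hgxil ifol rbrt mohd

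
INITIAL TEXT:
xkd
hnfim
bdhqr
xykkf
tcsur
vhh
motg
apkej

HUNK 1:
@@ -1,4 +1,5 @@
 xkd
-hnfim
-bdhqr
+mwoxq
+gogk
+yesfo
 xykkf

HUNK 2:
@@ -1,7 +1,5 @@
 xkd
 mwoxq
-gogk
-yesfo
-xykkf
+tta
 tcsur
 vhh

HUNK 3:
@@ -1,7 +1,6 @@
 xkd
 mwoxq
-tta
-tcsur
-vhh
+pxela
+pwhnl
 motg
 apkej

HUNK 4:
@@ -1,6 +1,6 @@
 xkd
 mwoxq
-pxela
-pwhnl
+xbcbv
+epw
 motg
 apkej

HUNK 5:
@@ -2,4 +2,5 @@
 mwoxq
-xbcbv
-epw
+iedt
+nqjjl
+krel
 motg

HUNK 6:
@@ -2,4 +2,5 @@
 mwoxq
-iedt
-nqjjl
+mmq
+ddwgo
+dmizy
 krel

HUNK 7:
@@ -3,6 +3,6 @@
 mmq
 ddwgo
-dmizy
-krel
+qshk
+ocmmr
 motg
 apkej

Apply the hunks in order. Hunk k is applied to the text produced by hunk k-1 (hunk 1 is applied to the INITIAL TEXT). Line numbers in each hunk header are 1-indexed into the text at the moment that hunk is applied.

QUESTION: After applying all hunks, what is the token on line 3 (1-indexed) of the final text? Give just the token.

Answer: mmq

Derivation:
Hunk 1: at line 1 remove [hnfim,bdhqr] add [mwoxq,gogk,yesfo] -> 9 lines: xkd mwoxq gogk yesfo xykkf tcsur vhh motg apkej
Hunk 2: at line 1 remove [gogk,yesfo,xykkf] add [tta] -> 7 lines: xkd mwoxq tta tcsur vhh motg apkej
Hunk 3: at line 1 remove [tta,tcsur,vhh] add [pxela,pwhnl] -> 6 lines: xkd mwoxq pxela pwhnl motg apkej
Hunk 4: at line 1 remove [pxela,pwhnl] add [xbcbv,epw] -> 6 lines: xkd mwoxq xbcbv epw motg apkej
Hunk 5: at line 2 remove [xbcbv,epw] add [iedt,nqjjl,krel] -> 7 lines: xkd mwoxq iedt nqjjl krel motg apkej
Hunk 6: at line 2 remove [iedt,nqjjl] add [mmq,ddwgo,dmizy] -> 8 lines: xkd mwoxq mmq ddwgo dmizy krel motg apkej
Hunk 7: at line 3 remove [dmizy,krel] add [qshk,ocmmr] -> 8 lines: xkd mwoxq mmq ddwgo qshk ocmmr motg apkej
Final line 3: mmq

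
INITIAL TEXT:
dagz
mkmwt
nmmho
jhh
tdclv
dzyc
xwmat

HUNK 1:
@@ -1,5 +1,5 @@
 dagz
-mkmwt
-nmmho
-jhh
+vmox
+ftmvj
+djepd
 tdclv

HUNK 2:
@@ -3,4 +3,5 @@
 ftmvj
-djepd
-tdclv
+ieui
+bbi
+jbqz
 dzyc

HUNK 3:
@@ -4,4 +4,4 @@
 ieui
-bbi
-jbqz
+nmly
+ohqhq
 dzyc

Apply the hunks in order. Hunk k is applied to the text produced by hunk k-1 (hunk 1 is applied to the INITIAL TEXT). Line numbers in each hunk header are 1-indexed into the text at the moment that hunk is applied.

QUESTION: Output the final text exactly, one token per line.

Hunk 1: at line 1 remove [mkmwt,nmmho,jhh] add [vmox,ftmvj,djepd] -> 7 lines: dagz vmox ftmvj djepd tdclv dzyc xwmat
Hunk 2: at line 3 remove [djepd,tdclv] add [ieui,bbi,jbqz] -> 8 lines: dagz vmox ftmvj ieui bbi jbqz dzyc xwmat
Hunk 3: at line 4 remove [bbi,jbqz] add [nmly,ohqhq] -> 8 lines: dagz vmox ftmvj ieui nmly ohqhq dzyc xwmat

Answer: dagz
vmox
ftmvj
ieui
nmly
ohqhq
dzyc
xwmat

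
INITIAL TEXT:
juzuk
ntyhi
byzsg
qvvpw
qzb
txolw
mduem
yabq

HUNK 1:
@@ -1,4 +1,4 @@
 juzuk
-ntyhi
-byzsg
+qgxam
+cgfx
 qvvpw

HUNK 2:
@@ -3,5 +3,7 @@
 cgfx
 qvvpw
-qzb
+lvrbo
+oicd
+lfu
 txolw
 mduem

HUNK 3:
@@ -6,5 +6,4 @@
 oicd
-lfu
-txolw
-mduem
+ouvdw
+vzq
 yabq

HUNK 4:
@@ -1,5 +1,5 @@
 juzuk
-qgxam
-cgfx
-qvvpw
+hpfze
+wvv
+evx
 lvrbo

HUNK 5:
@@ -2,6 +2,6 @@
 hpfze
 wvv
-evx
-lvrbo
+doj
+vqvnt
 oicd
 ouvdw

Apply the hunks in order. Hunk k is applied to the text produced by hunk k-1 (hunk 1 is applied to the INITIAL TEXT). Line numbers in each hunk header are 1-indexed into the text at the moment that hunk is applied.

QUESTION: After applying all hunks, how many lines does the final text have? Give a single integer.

Hunk 1: at line 1 remove [ntyhi,byzsg] add [qgxam,cgfx] -> 8 lines: juzuk qgxam cgfx qvvpw qzb txolw mduem yabq
Hunk 2: at line 3 remove [qzb] add [lvrbo,oicd,lfu] -> 10 lines: juzuk qgxam cgfx qvvpw lvrbo oicd lfu txolw mduem yabq
Hunk 3: at line 6 remove [lfu,txolw,mduem] add [ouvdw,vzq] -> 9 lines: juzuk qgxam cgfx qvvpw lvrbo oicd ouvdw vzq yabq
Hunk 4: at line 1 remove [qgxam,cgfx,qvvpw] add [hpfze,wvv,evx] -> 9 lines: juzuk hpfze wvv evx lvrbo oicd ouvdw vzq yabq
Hunk 5: at line 2 remove [evx,lvrbo] add [doj,vqvnt] -> 9 lines: juzuk hpfze wvv doj vqvnt oicd ouvdw vzq yabq
Final line count: 9

Answer: 9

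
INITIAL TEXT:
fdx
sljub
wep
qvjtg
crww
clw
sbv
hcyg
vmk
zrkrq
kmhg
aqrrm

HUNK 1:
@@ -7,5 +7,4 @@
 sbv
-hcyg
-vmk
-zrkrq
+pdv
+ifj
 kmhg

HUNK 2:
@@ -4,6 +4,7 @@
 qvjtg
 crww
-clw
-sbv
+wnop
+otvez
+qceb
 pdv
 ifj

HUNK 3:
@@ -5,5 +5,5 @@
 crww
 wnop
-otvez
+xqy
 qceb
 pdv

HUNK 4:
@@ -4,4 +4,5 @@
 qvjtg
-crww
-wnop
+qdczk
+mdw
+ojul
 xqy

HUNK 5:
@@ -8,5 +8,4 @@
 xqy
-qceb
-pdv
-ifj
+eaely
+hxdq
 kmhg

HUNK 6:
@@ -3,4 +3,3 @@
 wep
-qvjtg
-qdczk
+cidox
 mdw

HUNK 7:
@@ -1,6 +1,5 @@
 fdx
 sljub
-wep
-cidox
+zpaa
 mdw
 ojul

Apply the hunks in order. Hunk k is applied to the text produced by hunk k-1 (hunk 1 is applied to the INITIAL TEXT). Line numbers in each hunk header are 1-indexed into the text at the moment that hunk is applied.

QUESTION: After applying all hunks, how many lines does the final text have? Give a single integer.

Answer: 10

Derivation:
Hunk 1: at line 7 remove [hcyg,vmk,zrkrq] add [pdv,ifj] -> 11 lines: fdx sljub wep qvjtg crww clw sbv pdv ifj kmhg aqrrm
Hunk 2: at line 4 remove [clw,sbv] add [wnop,otvez,qceb] -> 12 lines: fdx sljub wep qvjtg crww wnop otvez qceb pdv ifj kmhg aqrrm
Hunk 3: at line 5 remove [otvez] add [xqy] -> 12 lines: fdx sljub wep qvjtg crww wnop xqy qceb pdv ifj kmhg aqrrm
Hunk 4: at line 4 remove [crww,wnop] add [qdczk,mdw,ojul] -> 13 lines: fdx sljub wep qvjtg qdczk mdw ojul xqy qceb pdv ifj kmhg aqrrm
Hunk 5: at line 8 remove [qceb,pdv,ifj] add [eaely,hxdq] -> 12 lines: fdx sljub wep qvjtg qdczk mdw ojul xqy eaely hxdq kmhg aqrrm
Hunk 6: at line 3 remove [qvjtg,qdczk] add [cidox] -> 11 lines: fdx sljub wep cidox mdw ojul xqy eaely hxdq kmhg aqrrm
Hunk 7: at line 1 remove [wep,cidox] add [zpaa] -> 10 lines: fdx sljub zpaa mdw ojul xqy eaely hxdq kmhg aqrrm
Final line count: 10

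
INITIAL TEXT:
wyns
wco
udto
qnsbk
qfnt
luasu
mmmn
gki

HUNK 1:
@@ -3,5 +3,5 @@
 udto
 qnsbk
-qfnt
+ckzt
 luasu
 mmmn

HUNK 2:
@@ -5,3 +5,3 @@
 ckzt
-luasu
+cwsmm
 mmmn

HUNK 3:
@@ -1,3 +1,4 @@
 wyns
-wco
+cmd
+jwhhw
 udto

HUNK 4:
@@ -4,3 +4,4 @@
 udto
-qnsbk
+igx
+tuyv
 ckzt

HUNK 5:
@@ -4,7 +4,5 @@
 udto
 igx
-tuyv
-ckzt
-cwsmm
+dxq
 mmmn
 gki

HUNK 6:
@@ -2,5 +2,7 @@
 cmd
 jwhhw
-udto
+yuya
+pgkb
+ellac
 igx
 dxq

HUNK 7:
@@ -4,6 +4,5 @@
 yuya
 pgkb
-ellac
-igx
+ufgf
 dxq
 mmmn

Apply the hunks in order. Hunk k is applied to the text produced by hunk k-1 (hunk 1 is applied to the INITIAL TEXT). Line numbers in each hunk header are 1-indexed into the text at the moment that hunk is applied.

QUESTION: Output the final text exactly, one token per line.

Hunk 1: at line 3 remove [qfnt] add [ckzt] -> 8 lines: wyns wco udto qnsbk ckzt luasu mmmn gki
Hunk 2: at line 5 remove [luasu] add [cwsmm] -> 8 lines: wyns wco udto qnsbk ckzt cwsmm mmmn gki
Hunk 3: at line 1 remove [wco] add [cmd,jwhhw] -> 9 lines: wyns cmd jwhhw udto qnsbk ckzt cwsmm mmmn gki
Hunk 4: at line 4 remove [qnsbk] add [igx,tuyv] -> 10 lines: wyns cmd jwhhw udto igx tuyv ckzt cwsmm mmmn gki
Hunk 5: at line 4 remove [tuyv,ckzt,cwsmm] add [dxq] -> 8 lines: wyns cmd jwhhw udto igx dxq mmmn gki
Hunk 6: at line 2 remove [udto] add [yuya,pgkb,ellac] -> 10 lines: wyns cmd jwhhw yuya pgkb ellac igx dxq mmmn gki
Hunk 7: at line 4 remove [ellac,igx] add [ufgf] -> 9 lines: wyns cmd jwhhw yuya pgkb ufgf dxq mmmn gki

Answer: wyns
cmd
jwhhw
yuya
pgkb
ufgf
dxq
mmmn
gki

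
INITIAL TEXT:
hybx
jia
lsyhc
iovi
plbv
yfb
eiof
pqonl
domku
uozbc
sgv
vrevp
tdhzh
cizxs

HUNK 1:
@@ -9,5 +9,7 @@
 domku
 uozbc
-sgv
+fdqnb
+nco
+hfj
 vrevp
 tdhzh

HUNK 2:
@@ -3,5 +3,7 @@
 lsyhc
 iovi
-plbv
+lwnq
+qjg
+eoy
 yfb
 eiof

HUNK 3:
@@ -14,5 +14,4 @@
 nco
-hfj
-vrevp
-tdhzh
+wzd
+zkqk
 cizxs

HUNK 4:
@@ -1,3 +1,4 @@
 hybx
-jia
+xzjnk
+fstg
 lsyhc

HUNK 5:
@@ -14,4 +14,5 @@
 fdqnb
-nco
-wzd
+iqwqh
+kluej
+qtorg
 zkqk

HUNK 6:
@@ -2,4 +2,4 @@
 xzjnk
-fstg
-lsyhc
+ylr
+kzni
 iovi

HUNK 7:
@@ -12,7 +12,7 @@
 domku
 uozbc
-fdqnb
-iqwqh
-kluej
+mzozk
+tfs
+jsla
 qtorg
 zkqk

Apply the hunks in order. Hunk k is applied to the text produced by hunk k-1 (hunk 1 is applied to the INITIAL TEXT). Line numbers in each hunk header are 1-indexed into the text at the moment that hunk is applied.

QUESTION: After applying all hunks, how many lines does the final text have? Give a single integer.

Hunk 1: at line 9 remove [sgv] add [fdqnb,nco,hfj] -> 16 lines: hybx jia lsyhc iovi plbv yfb eiof pqonl domku uozbc fdqnb nco hfj vrevp tdhzh cizxs
Hunk 2: at line 3 remove [plbv] add [lwnq,qjg,eoy] -> 18 lines: hybx jia lsyhc iovi lwnq qjg eoy yfb eiof pqonl domku uozbc fdqnb nco hfj vrevp tdhzh cizxs
Hunk 3: at line 14 remove [hfj,vrevp,tdhzh] add [wzd,zkqk] -> 17 lines: hybx jia lsyhc iovi lwnq qjg eoy yfb eiof pqonl domku uozbc fdqnb nco wzd zkqk cizxs
Hunk 4: at line 1 remove [jia] add [xzjnk,fstg] -> 18 lines: hybx xzjnk fstg lsyhc iovi lwnq qjg eoy yfb eiof pqonl domku uozbc fdqnb nco wzd zkqk cizxs
Hunk 5: at line 14 remove [nco,wzd] add [iqwqh,kluej,qtorg] -> 19 lines: hybx xzjnk fstg lsyhc iovi lwnq qjg eoy yfb eiof pqonl domku uozbc fdqnb iqwqh kluej qtorg zkqk cizxs
Hunk 6: at line 2 remove [fstg,lsyhc] add [ylr,kzni] -> 19 lines: hybx xzjnk ylr kzni iovi lwnq qjg eoy yfb eiof pqonl domku uozbc fdqnb iqwqh kluej qtorg zkqk cizxs
Hunk 7: at line 12 remove [fdqnb,iqwqh,kluej] add [mzozk,tfs,jsla] -> 19 lines: hybx xzjnk ylr kzni iovi lwnq qjg eoy yfb eiof pqonl domku uozbc mzozk tfs jsla qtorg zkqk cizxs
Final line count: 19

Answer: 19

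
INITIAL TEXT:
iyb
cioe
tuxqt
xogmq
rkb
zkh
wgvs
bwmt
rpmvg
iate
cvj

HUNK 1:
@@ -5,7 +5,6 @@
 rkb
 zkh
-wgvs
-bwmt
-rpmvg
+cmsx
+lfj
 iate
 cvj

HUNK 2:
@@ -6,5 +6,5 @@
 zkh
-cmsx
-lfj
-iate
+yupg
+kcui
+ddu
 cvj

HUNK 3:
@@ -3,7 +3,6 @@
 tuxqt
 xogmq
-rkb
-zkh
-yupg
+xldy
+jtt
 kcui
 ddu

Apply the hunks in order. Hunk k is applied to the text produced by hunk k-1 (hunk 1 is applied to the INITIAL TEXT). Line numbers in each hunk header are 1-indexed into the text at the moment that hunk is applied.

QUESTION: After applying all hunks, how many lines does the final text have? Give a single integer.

Hunk 1: at line 5 remove [wgvs,bwmt,rpmvg] add [cmsx,lfj] -> 10 lines: iyb cioe tuxqt xogmq rkb zkh cmsx lfj iate cvj
Hunk 2: at line 6 remove [cmsx,lfj,iate] add [yupg,kcui,ddu] -> 10 lines: iyb cioe tuxqt xogmq rkb zkh yupg kcui ddu cvj
Hunk 3: at line 3 remove [rkb,zkh,yupg] add [xldy,jtt] -> 9 lines: iyb cioe tuxqt xogmq xldy jtt kcui ddu cvj
Final line count: 9

Answer: 9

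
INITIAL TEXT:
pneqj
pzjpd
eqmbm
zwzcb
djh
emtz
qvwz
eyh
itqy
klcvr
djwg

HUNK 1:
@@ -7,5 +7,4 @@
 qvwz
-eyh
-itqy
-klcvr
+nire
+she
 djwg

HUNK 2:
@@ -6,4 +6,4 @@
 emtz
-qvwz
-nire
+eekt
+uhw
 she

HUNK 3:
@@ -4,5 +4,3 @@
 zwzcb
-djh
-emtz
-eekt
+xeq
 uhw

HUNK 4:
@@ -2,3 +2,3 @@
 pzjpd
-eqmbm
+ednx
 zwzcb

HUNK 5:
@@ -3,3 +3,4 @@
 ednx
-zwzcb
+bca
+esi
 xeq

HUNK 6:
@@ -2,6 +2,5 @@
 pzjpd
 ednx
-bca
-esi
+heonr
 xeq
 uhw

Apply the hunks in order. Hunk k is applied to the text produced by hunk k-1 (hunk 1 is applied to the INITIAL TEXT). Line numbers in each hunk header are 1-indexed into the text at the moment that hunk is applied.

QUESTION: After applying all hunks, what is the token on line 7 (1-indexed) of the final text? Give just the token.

Hunk 1: at line 7 remove [eyh,itqy,klcvr] add [nire,she] -> 10 lines: pneqj pzjpd eqmbm zwzcb djh emtz qvwz nire she djwg
Hunk 2: at line 6 remove [qvwz,nire] add [eekt,uhw] -> 10 lines: pneqj pzjpd eqmbm zwzcb djh emtz eekt uhw she djwg
Hunk 3: at line 4 remove [djh,emtz,eekt] add [xeq] -> 8 lines: pneqj pzjpd eqmbm zwzcb xeq uhw she djwg
Hunk 4: at line 2 remove [eqmbm] add [ednx] -> 8 lines: pneqj pzjpd ednx zwzcb xeq uhw she djwg
Hunk 5: at line 3 remove [zwzcb] add [bca,esi] -> 9 lines: pneqj pzjpd ednx bca esi xeq uhw she djwg
Hunk 6: at line 2 remove [bca,esi] add [heonr] -> 8 lines: pneqj pzjpd ednx heonr xeq uhw she djwg
Final line 7: she

Answer: she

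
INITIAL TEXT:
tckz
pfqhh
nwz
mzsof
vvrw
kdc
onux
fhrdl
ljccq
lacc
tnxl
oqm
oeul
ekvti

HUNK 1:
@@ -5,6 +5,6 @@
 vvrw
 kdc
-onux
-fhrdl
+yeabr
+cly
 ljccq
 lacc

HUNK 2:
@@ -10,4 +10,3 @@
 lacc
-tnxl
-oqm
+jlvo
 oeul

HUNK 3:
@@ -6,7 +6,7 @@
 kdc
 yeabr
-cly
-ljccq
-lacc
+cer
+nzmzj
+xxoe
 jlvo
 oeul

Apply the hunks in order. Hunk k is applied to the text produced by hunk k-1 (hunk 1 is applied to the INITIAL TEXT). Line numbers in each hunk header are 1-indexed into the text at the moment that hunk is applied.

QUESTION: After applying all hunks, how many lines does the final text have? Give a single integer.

Hunk 1: at line 5 remove [onux,fhrdl] add [yeabr,cly] -> 14 lines: tckz pfqhh nwz mzsof vvrw kdc yeabr cly ljccq lacc tnxl oqm oeul ekvti
Hunk 2: at line 10 remove [tnxl,oqm] add [jlvo] -> 13 lines: tckz pfqhh nwz mzsof vvrw kdc yeabr cly ljccq lacc jlvo oeul ekvti
Hunk 3: at line 6 remove [cly,ljccq,lacc] add [cer,nzmzj,xxoe] -> 13 lines: tckz pfqhh nwz mzsof vvrw kdc yeabr cer nzmzj xxoe jlvo oeul ekvti
Final line count: 13

Answer: 13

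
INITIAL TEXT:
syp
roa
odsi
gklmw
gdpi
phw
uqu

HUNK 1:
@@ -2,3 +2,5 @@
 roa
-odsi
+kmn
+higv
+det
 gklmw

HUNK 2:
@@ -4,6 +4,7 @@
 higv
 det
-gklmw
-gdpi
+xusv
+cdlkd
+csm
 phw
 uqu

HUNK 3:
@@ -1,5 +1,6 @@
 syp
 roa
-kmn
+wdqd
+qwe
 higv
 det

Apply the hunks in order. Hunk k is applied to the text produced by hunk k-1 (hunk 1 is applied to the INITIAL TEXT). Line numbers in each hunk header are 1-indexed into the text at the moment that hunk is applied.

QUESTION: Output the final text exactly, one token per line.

Answer: syp
roa
wdqd
qwe
higv
det
xusv
cdlkd
csm
phw
uqu

Derivation:
Hunk 1: at line 2 remove [odsi] add [kmn,higv,det] -> 9 lines: syp roa kmn higv det gklmw gdpi phw uqu
Hunk 2: at line 4 remove [gklmw,gdpi] add [xusv,cdlkd,csm] -> 10 lines: syp roa kmn higv det xusv cdlkd csm phw uqu
Hunk 3: at line 1 remove [kmn] add [wdqd,qwe] -> 11 lines: syp roa wdqd qwe higv det xusv cdlkd csm phw uqu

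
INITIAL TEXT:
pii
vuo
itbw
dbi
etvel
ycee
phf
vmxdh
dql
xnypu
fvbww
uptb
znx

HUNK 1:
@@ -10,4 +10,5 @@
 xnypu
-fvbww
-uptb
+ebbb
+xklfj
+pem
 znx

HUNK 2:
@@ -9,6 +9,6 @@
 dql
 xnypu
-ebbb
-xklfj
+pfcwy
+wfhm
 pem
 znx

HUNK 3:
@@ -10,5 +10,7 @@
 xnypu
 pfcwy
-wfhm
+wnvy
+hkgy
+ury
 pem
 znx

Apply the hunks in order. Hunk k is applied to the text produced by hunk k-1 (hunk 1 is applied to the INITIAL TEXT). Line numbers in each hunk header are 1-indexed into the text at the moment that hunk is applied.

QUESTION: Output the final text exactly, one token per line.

Hunk 1: at line 10 remove [fvbww,uptb] add [ebbb,xklfj,pem] -> 14 lines: pii vuo itbw dbi etvel ycee phf vmxdh dql xnypu ebbb xklfj pem znx
Hunk 2: at line 9 remove [ebbb,xklfj] add [pfcwy,wfhm] -> 14 lines: pii vuo itbw dbi etvel ycee phf vmxdh dql xnypu pfcwy wfhm pem znx
Hunk 3: at line 10 remove [wfhm] add [wnvy,hkgy,ury] -> 16 lines: pii vuo itbw dbi etvel ycee phf vmxdh dql xnypu pfcwy wnvy hkgy ury pem znx

Answer: pii
vuo
itbw
dbi
etvel
ycee
phf
vmxdh
dql
xnypu
pfcwy
wnvy
hkgy
ury
pem
znx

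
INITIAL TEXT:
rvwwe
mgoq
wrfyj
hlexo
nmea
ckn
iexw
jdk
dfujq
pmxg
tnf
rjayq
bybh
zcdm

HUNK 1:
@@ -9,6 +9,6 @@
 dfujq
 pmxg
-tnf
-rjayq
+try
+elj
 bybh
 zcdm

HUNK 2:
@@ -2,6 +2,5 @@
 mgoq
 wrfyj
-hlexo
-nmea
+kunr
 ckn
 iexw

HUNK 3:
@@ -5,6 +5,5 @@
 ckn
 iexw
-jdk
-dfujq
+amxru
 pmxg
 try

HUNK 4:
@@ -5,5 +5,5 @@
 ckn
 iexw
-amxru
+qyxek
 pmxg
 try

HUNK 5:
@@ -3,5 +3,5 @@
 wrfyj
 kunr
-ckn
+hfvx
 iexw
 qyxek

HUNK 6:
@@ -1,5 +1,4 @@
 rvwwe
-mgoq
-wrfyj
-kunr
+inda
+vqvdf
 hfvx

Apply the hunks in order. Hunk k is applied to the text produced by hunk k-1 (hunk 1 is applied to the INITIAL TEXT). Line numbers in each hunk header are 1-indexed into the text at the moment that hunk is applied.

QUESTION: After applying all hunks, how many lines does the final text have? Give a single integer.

Answer: 11

Derivation:
Hunk 1: at line 9 remove [tnf,rjayq] add [try,elj] -> 14 lines: rvwwe mgoq wrfyj hlexo nmea ckn iexw jdk dfujq pmxg try elj bybh zcdm
Hunk 2: at line 2 remove [hlexo,nmea] add [kunr] -> 13 lines: rvwwe mgoq wrfyj kunr ckn iexw jdk dfujq pmxg try elj bybh zcdm
Hunk 3: at line 5 remove [jdk,dfujq] add [amxru] -> 12 lines: rvwwe mgoq wrfyj kunr ckn iexw amxru pmxg try elj bybh zcdm
Hunk 4: at line 5 remove [amxru] add [qyxek] -> 12 lines: rvwwe mgoq wrfyj kunr ckn iexw qyxek pmxg try elj bybh zcdm
Hunk 5: at line 3 remove [ckn] add [hfvx] -> 12 lines: rvwwe mgoq wrfyj kunr hfvx iexw qyxek pmxg try elj bybh zcdm
Hunk 6: at line 1 remove [mgoq,wrfyj,kunr] add [inda,vqvdf] -> 11 lines: rvwwe inda vqvdf hfvx iexw qyxek pmxg try elj bybh zcdm
Final line count: 11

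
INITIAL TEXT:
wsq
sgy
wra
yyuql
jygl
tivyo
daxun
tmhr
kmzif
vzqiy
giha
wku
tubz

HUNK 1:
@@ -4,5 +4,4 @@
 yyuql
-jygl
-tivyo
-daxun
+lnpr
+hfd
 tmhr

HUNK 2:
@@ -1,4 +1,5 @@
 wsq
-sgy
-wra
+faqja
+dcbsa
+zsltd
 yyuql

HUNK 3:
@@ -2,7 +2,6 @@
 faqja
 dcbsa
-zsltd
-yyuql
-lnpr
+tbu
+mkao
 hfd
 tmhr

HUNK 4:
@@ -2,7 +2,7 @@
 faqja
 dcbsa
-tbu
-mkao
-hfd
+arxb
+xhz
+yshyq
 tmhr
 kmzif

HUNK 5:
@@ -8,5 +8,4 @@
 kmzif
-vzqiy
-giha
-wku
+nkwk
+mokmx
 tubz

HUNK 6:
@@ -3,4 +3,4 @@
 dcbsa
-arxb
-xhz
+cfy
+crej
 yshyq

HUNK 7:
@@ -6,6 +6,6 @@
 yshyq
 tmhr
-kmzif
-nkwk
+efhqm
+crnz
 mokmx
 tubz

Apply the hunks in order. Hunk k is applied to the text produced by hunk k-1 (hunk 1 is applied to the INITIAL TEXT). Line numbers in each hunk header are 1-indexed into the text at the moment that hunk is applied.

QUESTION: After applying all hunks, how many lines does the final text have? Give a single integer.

Hunk 1: at line 4 remove [jygl,tivyo,daxun] add [lnpr,hfd] -> 12 lines: wsq sgy wra yyuql lnpr hfd tmhr kmzif vzqiy giha wku tubz
Hunk 2: at line 1 remove [sgy,wra] add [faqja,dcbsa,zsltd] -> 13 lines: wsq faqja dcbsa zsltd yyuql lnpr hfd tmhr kmzif vzqiy giha wku tubz
Hunk 3: at line 2 remove [zsltd,yyuql,lnpr] add [tbu,mkao] -> 12 lines: wsq faqja dcbsa tbu mkao hfd tmhr kmzif vzqiy giha wku tubz
Hunk 4: at line 2 remove [tbu,mkao,hfd] add [arxb,xhz,yshyq] -> 12 lines: wsq faqja dcbsa arxb xhz yshyq tmhr kmzif vzqiy giha wku tubz
Hunk 5: at line 8 remove [vzqiy,giha,wku] add [nkwk,mokmx] -> 11 lines: wsq faqja dcbsa arxb xhz yshyq tmhr kmzif nkwk mokmx tubz
Hunk 6: at line 3 remove [arxb,xhz] add [cfy,crej] -> 11 lines: wsq faqja dcbsa cfy crej yshyq tmhr kmzif nkwk mokmx tubz
Hunk 7: at line 6 remove [kmzif,nkwk] add [efhqm,crnz] -> 11 lines: wsq faqja dcbsa cfy crej yshyq tmhr efhqm crnz mokmx tubz
Final line count: 11

Answer: 11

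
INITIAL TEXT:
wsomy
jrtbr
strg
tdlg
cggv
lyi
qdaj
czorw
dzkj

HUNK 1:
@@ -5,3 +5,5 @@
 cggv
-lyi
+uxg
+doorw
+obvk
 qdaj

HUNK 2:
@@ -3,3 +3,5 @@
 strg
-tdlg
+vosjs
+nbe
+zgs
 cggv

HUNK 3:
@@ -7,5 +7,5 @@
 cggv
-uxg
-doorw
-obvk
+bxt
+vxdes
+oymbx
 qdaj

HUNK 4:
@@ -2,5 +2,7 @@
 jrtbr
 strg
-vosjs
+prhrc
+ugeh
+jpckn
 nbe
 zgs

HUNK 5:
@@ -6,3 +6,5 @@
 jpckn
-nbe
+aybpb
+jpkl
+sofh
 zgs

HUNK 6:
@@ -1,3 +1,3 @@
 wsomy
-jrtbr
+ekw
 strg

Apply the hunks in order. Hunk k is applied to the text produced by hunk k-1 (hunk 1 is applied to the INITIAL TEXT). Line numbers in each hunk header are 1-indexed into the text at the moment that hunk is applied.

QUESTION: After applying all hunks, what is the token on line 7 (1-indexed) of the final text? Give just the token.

Answer: aybpb

Derivation:
Hunk 1: at line 5 remove [lyi] add [uxg,doorw,obvk] -> 11 lines: wsomy jrtbr strg tdlg cggv uxg doorw obvk qdaj czorw dzkj
Hunk 2: at line 3 remove [tdlg] add [vosjs,nbe,zgs] -> 13 lines: wsomy jrtbr strg vosjs nbe zgs cggv uxg doorw obvk qdaj czorw dzkj
Hunk 3: at line 7 remove [uxg,doorw,obvk] add [bxt,vxdes,oymbx] -> 13 lines: wsomy jrtbr strg vosjs nbe zgs cggv bxt vxdes oymbx qdaj czorw dzkj
Hunk 4: at line 2 remove [vosjs] add [prhrc,ugeh,jpckn] -> 15 lines: wsomy jrtbr strg prhrc ugeh jpckn nbe zgs cggv bxt vxdes oymbx qdaj czorw dzkj
Hunk 5: at line 6 remove [nbe] add [aybpb,jpkl,sofh] -> 17 lines: wsomy jrtbr strg prhrc ugeh jpckn aybpb jpkl sofh zgs cggv bxt vxdes oymbx qdaj czorw dzkj
Hunk 6: at line 1 remove [jrtbr] add [ekw] -> 17 lines: wsomy ekw strg prhrc ugeh jpckn aybpb jpkl sofh zgs cggv bxt vxdes oymbx qdaj czorw dzkj
Final line 7: aybpb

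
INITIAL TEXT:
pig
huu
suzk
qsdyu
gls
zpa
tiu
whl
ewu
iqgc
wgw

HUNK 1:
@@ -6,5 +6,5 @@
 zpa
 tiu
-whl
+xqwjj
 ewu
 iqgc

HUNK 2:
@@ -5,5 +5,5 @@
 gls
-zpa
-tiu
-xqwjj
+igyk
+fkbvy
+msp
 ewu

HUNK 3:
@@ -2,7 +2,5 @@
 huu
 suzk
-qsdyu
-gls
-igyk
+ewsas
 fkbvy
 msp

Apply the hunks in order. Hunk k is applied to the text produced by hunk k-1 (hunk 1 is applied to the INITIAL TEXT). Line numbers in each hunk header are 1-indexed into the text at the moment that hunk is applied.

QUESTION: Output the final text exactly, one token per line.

Answer: pig
huu
suzk
ewsas
fkbvy
msp
ewu
iqgc
wgw

Derivation:
Hunk 1: at line 6 remove [whl] add [xqwjj] -> 11 lines: pig huu suzk qsdyu gls zpa tiu xqwjj ewu iqgc wgw
Hunk 2: at line 5 remove [zpa,tiu,xqwjj] add [igyk,fkbvy,msp] -> 11 lines: pig huu suzk qsdyu gls igyk fkbvy msp ewu iqgc wgw
Hunk 3: at line 2 remove [qsdyu,gls,igyk] add [ewsas] -> 9 lines: pig huu suzk ewsas fkbvy msp ewu iqgc wgw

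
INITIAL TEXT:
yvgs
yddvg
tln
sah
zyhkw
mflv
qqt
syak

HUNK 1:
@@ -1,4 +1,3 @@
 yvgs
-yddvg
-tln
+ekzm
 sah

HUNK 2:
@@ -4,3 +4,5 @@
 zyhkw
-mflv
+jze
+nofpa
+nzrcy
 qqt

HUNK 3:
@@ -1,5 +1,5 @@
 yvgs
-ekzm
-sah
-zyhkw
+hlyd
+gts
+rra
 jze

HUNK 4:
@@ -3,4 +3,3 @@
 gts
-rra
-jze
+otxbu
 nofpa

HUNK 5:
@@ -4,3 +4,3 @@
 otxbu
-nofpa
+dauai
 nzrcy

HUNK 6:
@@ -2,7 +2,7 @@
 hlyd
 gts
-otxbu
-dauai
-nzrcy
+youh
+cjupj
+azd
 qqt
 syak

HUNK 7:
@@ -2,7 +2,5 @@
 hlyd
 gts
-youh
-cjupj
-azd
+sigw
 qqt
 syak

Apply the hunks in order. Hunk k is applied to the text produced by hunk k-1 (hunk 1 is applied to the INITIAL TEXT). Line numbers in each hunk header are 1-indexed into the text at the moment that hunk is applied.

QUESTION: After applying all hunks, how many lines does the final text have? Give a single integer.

Hunk 1: at line 1 remove [yddvg,tln] add [ekzm] -> 7 lines: yvgs ekzm sah zyhkw mflv qqt syak
Hunk 2: at line 4 remove [mflv] add [jze,nofpa,nzrcy] -> 9 lines: yvgs ekzm sah zyhkw jze nofpa nzrcy qqt syak
Hunk 3: at line 1 remove [ekzm,sah,zyhkw] add [hlyd,gts,rra] -> 9 lines: yvgs hlyd gts rra jze nofpa nzrcy qqt syak
Hunk 4: at line 3 remove [rra,jze] add [otxbu] -> 8 lines: yvgs hlyd gts otxbu nofpa nzrcy qqt syak
Hunk 5: at line 4 remove [nofpa] add [dauai] -> 8 lines: yvgs hlyd gts otxbu dauai nzrcy qqt syak
Hunk 6: at line 2 remove [otxbu,dauai,nzrcy] add [youh,cjupj,azd] -> 8 lines: yvgs hlyd gts youh cjupj azd qqt syak
Hunk 7: at line 2 remove [youh,cjupj,azd] add [sigw] -> 6 lines: yvgs hlyd gts sigw qqt syak
Final line count: 6

Answer: 6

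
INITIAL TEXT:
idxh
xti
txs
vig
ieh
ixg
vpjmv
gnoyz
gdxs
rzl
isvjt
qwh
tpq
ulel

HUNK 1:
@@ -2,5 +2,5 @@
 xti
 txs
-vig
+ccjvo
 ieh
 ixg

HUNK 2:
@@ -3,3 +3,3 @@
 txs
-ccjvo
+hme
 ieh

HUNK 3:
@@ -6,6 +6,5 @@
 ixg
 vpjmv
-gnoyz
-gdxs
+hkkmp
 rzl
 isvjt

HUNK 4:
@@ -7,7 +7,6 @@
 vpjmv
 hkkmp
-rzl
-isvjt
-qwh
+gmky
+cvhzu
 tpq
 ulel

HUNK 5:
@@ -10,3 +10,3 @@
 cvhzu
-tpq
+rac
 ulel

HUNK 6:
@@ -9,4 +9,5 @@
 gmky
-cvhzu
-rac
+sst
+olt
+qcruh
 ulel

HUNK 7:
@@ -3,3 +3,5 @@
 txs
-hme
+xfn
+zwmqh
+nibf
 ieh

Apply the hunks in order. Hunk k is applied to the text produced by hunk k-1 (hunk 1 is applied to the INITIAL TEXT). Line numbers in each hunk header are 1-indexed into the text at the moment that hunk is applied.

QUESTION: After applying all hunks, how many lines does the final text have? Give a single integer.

Hunk 1: at line 2 remove [vig] add [ccjvo] -> 14 lines: idxh xti txs ccjvo ieh ixg vpjmv gnoyz gdxs rzl isvjt qwh tpq ulel
Hunk 2: at line 3 remove [ccjvo] add [hme] -> 14 lines: idxh xti txs hme ieh ixg vpjmv gnoyz gdxs rzl isvjt qwh tpq ulel
Hunk 3: at line 6 remove [gnoyz,gdxs] add [hkkmp] -> 13 lines: idxh xti txs hme ieh ixg vpjmv hkkmp rzl isvjt qwh tpq ulel
Hunk 4: at line 7 remove [rzl,isvjt,qwh] add [gmky,cvhzu] -> 12 lines: idxh xti txs hme ieh ixg vpjmv hkkmp gmky cvhzu tpq ulel
Hunk 5: at line 10 remove [tpq] add [rac] -> 12 lines: idxh xti txs hme ieh ixg vpjmv hkkmp gmky cvhzu rac ulel
Hunk 6: at line 9 remove [cvhzu,rac] add [sst,olt,qcruh] -> 13 lines: idxh xti txs hme ieh ixg vpjmv hkkmp gmky sst olt qcruh ulel
Hunk 7: at line 3 remove [hme] add [xfn,zwmqh,nibf] -> 15 lines: idxh xti txs xfn zwmqh nibf ieh ixg vpjmv hkkmp gmky sst olt qcruh ulel
Final line count: 15

Answer: 15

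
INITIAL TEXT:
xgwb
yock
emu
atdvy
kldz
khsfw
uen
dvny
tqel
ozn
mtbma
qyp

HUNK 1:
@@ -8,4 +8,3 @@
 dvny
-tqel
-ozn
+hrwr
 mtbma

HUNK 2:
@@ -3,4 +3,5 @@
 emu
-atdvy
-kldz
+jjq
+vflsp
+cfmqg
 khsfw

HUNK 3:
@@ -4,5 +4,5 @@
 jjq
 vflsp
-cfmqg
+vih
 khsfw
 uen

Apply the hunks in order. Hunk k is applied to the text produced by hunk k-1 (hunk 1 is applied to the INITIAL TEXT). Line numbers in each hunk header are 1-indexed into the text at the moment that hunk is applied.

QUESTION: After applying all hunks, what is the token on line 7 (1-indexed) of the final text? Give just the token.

Answer: khsfw

Derivation:
Hunk 1: at line 8 remove [tqel,ozn] add [hrwr] -> 11 lines: xgwb yock emu atdvy kldz khsfw uen dvny hrwr mtbma qyp
Hunk 2: at line 3 remove [atdvy,kldz] add [jjq,vflsp,cfmqg] -> 12 lines: xgwb yock emu jjq vflsp cfmqg khsfw uen dvny hrwr mtbma qyp
Hunk 3: at line 4 remove [cfmqg] add [vih] -> 12 lines: xgwb yock emu jjq vflsp vih khsfw uen dvny hrwr mtbma qyp
Final line 7: khsfw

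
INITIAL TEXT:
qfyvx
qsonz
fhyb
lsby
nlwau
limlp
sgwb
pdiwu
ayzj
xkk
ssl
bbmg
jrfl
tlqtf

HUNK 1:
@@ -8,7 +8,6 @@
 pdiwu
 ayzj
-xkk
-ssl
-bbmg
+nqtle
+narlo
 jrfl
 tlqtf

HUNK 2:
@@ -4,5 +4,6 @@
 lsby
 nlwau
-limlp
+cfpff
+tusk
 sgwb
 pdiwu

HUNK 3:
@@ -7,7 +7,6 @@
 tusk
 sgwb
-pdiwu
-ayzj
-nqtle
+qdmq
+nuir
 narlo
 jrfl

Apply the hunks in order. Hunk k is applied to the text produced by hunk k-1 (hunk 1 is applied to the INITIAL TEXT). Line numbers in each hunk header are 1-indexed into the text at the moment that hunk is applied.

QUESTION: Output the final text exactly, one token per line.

Answer: qfyvx
qsonz
fhyb
lsby
nlwau
cfpff
tusk
sgwb
qdmq
nuir
narlo
jrfl
tlqtf

Derivation:
Hunk 1: at line 8 remove [xkk,ssl,bbmg] add [nqtle,narlo] -> 13 lines: qfyvx qsonz fhyb lsby nlwau limlp sgwb pdiwu ayzj nqtle narlo jrfl tlqtf
Hunk 2: at line 4 remove [limlp] add [cfpff,tusk] -> 14 lines: qfyvx qsonz fhyb lsby nlwau cfpff tusk sgwb pdiwu ayzj nqtle narlo jrfl tlqtf
Hunk 3: at line 7 remove [pdiwu,ayzj,nqtle] add [qdmq,nuir] -> 13 lines: qfyvx qsonz fhyb lsby nlwau cfpff tusk sgwb qdmq nuir narlo jrfl tlqtf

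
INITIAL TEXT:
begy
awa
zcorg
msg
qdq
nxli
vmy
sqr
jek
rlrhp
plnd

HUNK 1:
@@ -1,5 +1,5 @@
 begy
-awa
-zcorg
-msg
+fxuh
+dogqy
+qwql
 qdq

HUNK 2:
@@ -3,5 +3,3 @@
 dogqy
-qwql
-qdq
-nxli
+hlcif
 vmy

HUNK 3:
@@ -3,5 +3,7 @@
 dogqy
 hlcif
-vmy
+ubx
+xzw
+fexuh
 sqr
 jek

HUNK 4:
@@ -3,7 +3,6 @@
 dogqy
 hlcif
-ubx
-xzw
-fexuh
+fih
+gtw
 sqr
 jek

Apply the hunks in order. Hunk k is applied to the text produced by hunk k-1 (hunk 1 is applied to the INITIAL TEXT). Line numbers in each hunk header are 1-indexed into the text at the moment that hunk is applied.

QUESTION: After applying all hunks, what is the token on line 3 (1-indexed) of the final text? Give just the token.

Hunk 1: at line 1 remove [awa,zcorg,msg] add [fxuh,dogqy,qwql] -> 11 lines: begy fxuh dogqy qwql qdq nxli vmy sqr jek rlrhp plnd
Hunk 2: at line 3 remove [qwql,qdq,nxli] add [hlcif] -> 9 lines: begy fxuh dogqy hlcif vmy sqr jek rlrhp plnd
Hunk 3: at line 3 remove [vmy] add [ubx,xzw,fexuh] -> 11 lines: begy fxuh dogqy hlcif ubx xzw fexuh sqr jek rlrhp plnd
Hunk 4: at line 3 remove [ubx,xzw,fexuh] add [fih,gtw] -> 10 lines: begy fxuh dogqy hlcif fih gtw sqr jek rlrhp plnd
Final line 3: dogqy

Answer: dogqy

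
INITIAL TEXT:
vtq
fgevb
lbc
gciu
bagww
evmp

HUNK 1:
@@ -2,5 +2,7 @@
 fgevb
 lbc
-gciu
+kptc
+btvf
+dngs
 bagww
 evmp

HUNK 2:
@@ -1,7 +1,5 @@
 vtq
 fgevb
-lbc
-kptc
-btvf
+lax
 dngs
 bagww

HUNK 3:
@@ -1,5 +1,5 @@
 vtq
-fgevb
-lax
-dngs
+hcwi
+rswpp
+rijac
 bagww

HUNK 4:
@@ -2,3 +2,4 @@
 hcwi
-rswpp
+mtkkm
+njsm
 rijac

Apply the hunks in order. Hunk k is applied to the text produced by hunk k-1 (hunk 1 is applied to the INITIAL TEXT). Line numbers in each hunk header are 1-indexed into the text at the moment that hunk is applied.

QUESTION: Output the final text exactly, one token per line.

Hunk 1: at line 2 remove [gciu] add [kptc,btvf,dngs] -> 8 lines: vtq fgevb lbc kptc btvf dngs bagww evmp
Hunk 2: at line 1 remove [lbc,kptc,btvf] add [lax] -> 6 lines: vtq fgevb lax dngs bagww evmp
Hunk 3: at line 1 remove [fgevb,lax,dngs] add [hcwi,rswpp,rijac] -> 6 lines: vtq hcwi rswpp rijac bagww evmp
Hunk 4: at line 2 remove [rswpp] add [mtkkm,njsm] -> 7 lines: vtq hcwi mtkkm njsm rijac bagww evmp

Answer: vtq
hcwi
mtkkm
njsm
rijac
bagww
evmp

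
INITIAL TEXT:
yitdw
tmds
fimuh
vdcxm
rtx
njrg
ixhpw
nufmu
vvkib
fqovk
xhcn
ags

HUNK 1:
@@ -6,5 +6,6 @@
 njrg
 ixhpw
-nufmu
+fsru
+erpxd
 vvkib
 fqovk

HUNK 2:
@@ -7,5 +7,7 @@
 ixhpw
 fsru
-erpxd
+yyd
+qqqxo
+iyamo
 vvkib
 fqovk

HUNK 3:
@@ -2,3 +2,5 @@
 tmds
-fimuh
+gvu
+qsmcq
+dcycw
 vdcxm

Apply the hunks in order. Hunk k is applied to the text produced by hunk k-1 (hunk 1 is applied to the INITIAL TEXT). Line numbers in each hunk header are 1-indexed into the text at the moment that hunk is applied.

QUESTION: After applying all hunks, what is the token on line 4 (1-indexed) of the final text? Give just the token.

Hunk 1: at line 6 remove [nufmu] add [fsru,erpxd] -> 13 lines: yitdw tmds fimuh vdcxm rtx njrg ixhpw fsru erpxd vvkib fqovk xhcn ags
Hunk 2: at line 7 remove [erpxd] add [yyd,qqqxo,iyamo] -> 15 lines: yitdw tmds fimuh vdcxm rtx njrg ixhpw fsru yyd qqqxo iyamo vvkib fqovk xhcn ags
Hunk 3: at line 2 remove [fimuh] add [gvu,qsmcq,dcycw] -> 17 lines: yitdw tmds gvu qsmcq dcycw vdcxm rtx njrg ixhpw fsru yyd qqqxo iyamo vvkib fqovk xhcn ags
Final line 4: qsmcq

Answer: qsmcq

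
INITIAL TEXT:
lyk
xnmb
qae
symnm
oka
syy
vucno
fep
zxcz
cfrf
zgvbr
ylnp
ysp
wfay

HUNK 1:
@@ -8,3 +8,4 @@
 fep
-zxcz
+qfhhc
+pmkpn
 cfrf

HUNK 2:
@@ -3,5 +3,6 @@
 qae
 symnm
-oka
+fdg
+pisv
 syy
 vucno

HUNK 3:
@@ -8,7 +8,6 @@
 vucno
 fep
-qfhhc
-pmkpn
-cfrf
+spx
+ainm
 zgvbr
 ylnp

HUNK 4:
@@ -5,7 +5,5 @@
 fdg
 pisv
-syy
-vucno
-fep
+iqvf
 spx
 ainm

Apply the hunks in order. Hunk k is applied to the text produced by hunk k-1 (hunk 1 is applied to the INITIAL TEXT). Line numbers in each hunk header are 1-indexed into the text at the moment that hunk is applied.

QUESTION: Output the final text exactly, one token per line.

Answer: lyk
xnmb
qae
symnm
fdg
pisv
iqvf
spx
ainm
zgvbr
ylnp
ysp
wfay

Derivation:
Hunk 1: at line 8 remove [zxcz] add [qfhhc,pmkpn] -> 15 lines: lyk xnmb qae symnm oka syy vucno fep qfhhc pmkpn cfrf zgvbr ylnp ysp wfay
Hunk 2: at line 3 remove [oka] add [fdg,pisv] -> 16 lines: lyk xnmb qae symnm fdg pisv syy vucno fep qfhhc pmkpn cfrf zgvbr ylnp ysp wfay
Hunk 3: at line 8 remove [qfhhc,pmkpn,cfrf] add [spx,ainm] -> 15 lines: lyk xnmb qae symnm fdg pisv syy vucno fep spx ainm zgvbr ylnp ysp wfay
Hunk 4: at line 5 remove [syy,vucno,fep] add [iqvf] -> 13 lines: lyk xnmb qae symnm fdg pisv iqvf spx ainm zgvbr ylnp ysp wfay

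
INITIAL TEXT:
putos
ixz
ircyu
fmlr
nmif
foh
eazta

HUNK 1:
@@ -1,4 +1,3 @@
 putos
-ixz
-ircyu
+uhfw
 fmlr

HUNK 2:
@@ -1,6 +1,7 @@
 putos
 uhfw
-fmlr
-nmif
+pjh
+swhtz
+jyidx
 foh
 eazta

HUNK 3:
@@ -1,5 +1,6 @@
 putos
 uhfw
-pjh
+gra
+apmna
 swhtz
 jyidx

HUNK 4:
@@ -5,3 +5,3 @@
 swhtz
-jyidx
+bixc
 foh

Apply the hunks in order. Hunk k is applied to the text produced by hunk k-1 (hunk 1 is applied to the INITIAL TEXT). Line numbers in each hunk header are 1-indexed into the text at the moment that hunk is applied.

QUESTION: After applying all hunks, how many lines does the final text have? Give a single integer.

Hunk 1: at line 1 remove [ixz,ircyu] add [uhfw] -> 6 lines: putos uhfw fmlr nmif foh eazta
Hunk 2: at line 1 remove [fmlr,nmif] add [pjh,swhtz,jyidx] -> 7 lines: putos uhfw pjh swhtz jyidx foh eazta
Hunk 3: at line 1 remove [pjh] add [gra,apmna] -> 8 lines: putos uhfw gra apmna swhtz jyidx foh eazta
Hunk 4: at line 5 remove [jyidx] add [bixc] -> 8 lines: putos uhfw gra apmna swhtz bixc foh eazta
Final line count: 8

Answer: 8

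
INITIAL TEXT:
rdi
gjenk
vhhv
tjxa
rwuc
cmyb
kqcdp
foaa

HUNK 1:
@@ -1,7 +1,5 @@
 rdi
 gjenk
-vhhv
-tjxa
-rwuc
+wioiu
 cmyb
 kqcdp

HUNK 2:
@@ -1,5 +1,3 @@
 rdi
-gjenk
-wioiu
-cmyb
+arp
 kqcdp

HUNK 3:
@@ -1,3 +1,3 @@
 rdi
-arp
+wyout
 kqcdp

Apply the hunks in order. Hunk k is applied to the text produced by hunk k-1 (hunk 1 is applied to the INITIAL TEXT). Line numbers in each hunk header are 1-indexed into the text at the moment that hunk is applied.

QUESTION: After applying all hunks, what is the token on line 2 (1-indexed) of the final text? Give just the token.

Answer: wyout

Derivation:
Hunk 1: at line 1 remove [vhhv,tjxa,rwuc] add [wioiu] -> 6 lines: rdi gjenk wioiu cmyb kqcdp foaa
Hunk 2: at line 1 remove [gjenk,wioiu,cmyb] add [arp] -> 4 lines: rdi arp kqcdp foaa
Hunk 3: at line 1 remove [arp] add [wyout] -> 4 lines: rdi wyout kqcdp foaa
Final line 2: wyout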